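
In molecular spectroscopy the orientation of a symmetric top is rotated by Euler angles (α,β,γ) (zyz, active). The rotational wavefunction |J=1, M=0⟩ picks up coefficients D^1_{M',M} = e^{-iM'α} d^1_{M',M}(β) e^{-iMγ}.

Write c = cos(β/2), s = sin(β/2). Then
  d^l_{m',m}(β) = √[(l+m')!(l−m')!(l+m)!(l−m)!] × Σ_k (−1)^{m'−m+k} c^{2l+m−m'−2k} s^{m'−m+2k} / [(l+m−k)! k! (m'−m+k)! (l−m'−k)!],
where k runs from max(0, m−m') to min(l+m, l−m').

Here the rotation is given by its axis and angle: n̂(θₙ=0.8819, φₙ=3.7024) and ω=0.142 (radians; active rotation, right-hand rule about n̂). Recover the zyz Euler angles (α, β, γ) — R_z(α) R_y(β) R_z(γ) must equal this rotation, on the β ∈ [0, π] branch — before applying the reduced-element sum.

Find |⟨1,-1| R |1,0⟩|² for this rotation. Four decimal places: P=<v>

P=0.0060

Axis–angle → zyz. n̂ = (sinθₙcosφₙ, sinθₙsinφₙ, cosθₙ) = (-0.653706, -0.410576, +0.635686), ω = 0.1420.
R = I cosω + sinω [n̂]ₓ + (1−cosω) n̂n̂ᵀ gives
  R = [+0.994236, -0.087263, -0.062289; +0.092666, +0.991632, +0.089888; +0.053924, -0.095142, +0.994002]
β = atan2(√(R₁₃²+R₂₃²), R₃₃) = 0.109579; α = atan2(R₂₃, R₁₃) mod 2π = 2.176783; γ = atan2(R₃₂, −R₃₁) mod 2π = 4.196761
First d^1_{-1,0}(β=0.1096), then the phase factors e^{-i(-1)α} and e^{-i(0)γ}:
c=cos(0.109579/2)=0.998499, s=sin(0.109579/2)=0.054762; N=√[1·2·1·1]=1.414214
Admissible k: 1..1 (factorial args all ≥0)
  k=1: (−1)^0·1.4142/(1)·0.9985^1·0.0548^1 = +0.077329
d^1_{-1,0}(0.1096) = +0.077329
|D^1_{-1,0}|² = |d^1_{-1,0}(β)|² = (+0.077329)² = 0.005980 (the z-rotation phases have unit modulus)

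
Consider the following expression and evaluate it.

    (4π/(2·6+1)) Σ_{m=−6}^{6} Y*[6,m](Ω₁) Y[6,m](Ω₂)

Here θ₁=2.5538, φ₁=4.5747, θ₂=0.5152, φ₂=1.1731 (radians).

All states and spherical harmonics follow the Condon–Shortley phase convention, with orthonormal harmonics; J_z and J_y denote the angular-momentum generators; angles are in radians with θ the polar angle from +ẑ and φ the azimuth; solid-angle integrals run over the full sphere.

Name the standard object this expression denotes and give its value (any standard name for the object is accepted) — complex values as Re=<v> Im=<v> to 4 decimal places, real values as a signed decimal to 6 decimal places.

This sum is the spherical-harmonic addition theorem: it equals the Legendre polynomial P_l(cos γ) of the angle γ between the two directions.
Term-by-term m-sum for l=6 (normalisation 4π/13 = 0.966644):
  [-6]  conj(Y_{6,-6})(Ω₁) = -0.009519+0.010328i ; Y_{6,-6}(Ω₂) = +0.005031-0.004738i ; Δ = +0.000001+0.000097i
  [-5]  conj(Y_{6,-5})(Ω₁) = +0.046391+0.056387i ; Y_{6,-5}(Ω₂) = +0.038649+0.017153i ; Δ = +0.000826+0.002975i
  [-4]  conj(Y_{6,-4})(Ω₁) = +0.190234-0.116832i ; Y_{6,-4}(Ω₂) = -0.003080+0.154084i ; Δ = +0.017416+0.029672i
  [-3]  conj(Y_{6,-3})(Ω₁) = -0.171326-0.390904i ; Y_{6,-3}(Ω₂) = -0.335877+0.133261i ; Δ = +0.109637+0.108464i
  [-2]  conj(Y_{6,-2})(Ω₁) = -0.420244+0.118743i ; Y_{6,-2}(Ω₂) = -0.348255-0.355287i ; Δ = +0.188540+0.107954i
  [-1]  conj(Y_{6,-1})(Ω₁) = +0.001315+0.009487i ; Y_{6,-1}(Ω₂) = +0.082459-0.196294i ; Δ = +0.001971+0.000524i
  [+0]  conj(Y_{6,0})(Ω₁) = -0.421737-0.000000i ; Y_{6,0}(Ω₂) = -0.369468+0.000000i ; Δ = +0.155819+0.000000i
  [+1]  conj(Y_{6,1})(Ω₁) = -0.001315+0.009487i ; Y_{6,1}(Ω₂) = -0.082459-0.196294i ; Δ = +0.001971-0.000524i
  [+2]  conj(Y_{6,2})(Ω₁) = -0.420244-0.118743i ; Y_{6,2}(Ω₂) = -0.348255+0.355287i ; Δ = +0.188540-0.107954i
  [+3]  conj(Y_{6,3})(Ω₁) = +0.171326-0.390904i ; Y_{6,3}(Ω₂) = +0.335877+0.133261i ; Δ = +0.109637-0.108464i
  [+4]  conj(Y_{6,4})(Ω₁) = +0.190234+0.116832i ; Y_{6,4}(Ω₂) = -0.003080-0.154084i ; Δ = +0.017416-0.029672i
  [+5]  conj(Y_{6,5})(Ω₁) = -0.046391+0.056387i ; Y_{6,5}(Ω₂) = -0.038649+0.017153i ; Δ = +0.000826-0.002975i
  [+6]  conj(Y_{6,6})(Ω₁) = -0.009519-0.010328i ; Y_{6,6}(Ω₂) = +0.005031+0.004738i ; Δ = +0.000001-0.000097i
Accumulated sum +0.792598-0.000000i; after 4π/(2l+1) scaling, +0.766160-0.000000i ⇒ P_6 = 0.766160

Legendre polynomial (addition theorem), +0.766160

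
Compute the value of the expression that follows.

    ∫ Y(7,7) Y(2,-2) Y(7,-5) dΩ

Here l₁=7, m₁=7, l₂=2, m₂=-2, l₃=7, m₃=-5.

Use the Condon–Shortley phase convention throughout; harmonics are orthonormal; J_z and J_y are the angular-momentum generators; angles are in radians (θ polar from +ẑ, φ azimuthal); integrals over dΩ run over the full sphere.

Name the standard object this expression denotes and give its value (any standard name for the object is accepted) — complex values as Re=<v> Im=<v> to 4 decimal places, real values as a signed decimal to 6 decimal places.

Gaunt coefficient, +0.066694

This is a Gaunt coefficient — the integral of a triple product of spherical harmonics over the sphere.
Rules hold: Σm=0, L=16 even, 5≤7≤9.
N = 15·5·15 = 1125
Δ = 2!·12!·2!/17! = 1/185640
Racah Σ t=0..2: t=0:+1/2419200 t=1:−1/518400 t=2:+1/2419200 = -1/907200
⇒ 3j(7 2 7; 0 0 0)² = 56/3315, sgn +1
Racah Σ t=0..0: t=0:+1/1916006400 = 1/1916006400
⇒ 3j(7 2 7; 7 -2 -5)² = 1/340, sgn +1
4πI² = N·(3j₀)²·(3jₘ)² = 210/3757
I = +1·√(0.0558957/4π) = 0.06669359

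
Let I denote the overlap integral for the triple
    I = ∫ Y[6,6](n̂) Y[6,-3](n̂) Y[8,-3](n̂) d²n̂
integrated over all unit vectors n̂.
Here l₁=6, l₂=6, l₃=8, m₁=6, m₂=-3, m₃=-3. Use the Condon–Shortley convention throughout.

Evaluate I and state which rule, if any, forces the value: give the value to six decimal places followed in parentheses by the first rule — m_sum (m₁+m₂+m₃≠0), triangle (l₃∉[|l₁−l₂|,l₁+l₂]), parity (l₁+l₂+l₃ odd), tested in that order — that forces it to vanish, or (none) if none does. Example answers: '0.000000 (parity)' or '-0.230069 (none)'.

-0.116684 (none)

Rules hold: Σm=0, L=20 even, 0≤8≤12.
N = 13·13·17 = 2873
Δ = 4!·8!·8!/21! = 1/1309458150
Racah Σ t=0..4: t=0:+1/49766400 t=1:−1/3110400 t=2:+1/1327104 t=3:−1/3110400 t=4:+1/49766400 = 1/6635520
⇒ 3j(6 6 8; 0 0 0)² = 350/46189, sgn +1
Racah Σ t=0..0: t=0:+1/696729600 = 1/696729600
⇒ 3j(6 6 8; 6 -3 -3)² = 33/4199, sgn -1
4πI² = N·(3j₀)²·(3jₘ)² = 1050/6137
I = -1·√(0.171093/4π) = -0.11668409
No selection rule forces the value: the integral is nonzero (none).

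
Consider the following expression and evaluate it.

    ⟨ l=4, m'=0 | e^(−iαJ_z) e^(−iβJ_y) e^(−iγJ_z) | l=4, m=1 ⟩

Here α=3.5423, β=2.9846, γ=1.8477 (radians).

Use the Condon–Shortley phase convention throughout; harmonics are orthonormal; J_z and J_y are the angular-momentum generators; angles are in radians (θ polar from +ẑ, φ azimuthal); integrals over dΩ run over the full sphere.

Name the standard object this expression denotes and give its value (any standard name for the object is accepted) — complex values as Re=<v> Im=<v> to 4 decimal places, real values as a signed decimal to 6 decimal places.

This is a Wigner D-matrix element — the rotation-matrix element ⟨l m'| R(α,β,γ) |l m⟩ in the angular-momentum basis.
D^4_{0,1}(3.5423,2.9846,1.8477) = e^{-i·0·3.5423}·d^4_{0,1}(2.9846)·e^{-i·1·1.8477}. Compute d first:
Half-angle: c=0.078416, s=0.996921. N=√(24·24·120·6)=643.987578
k: max(0,(1)−(0))=1 … min(4+(1),4−(0))=4
  k=1: (−1)^0·643.9876/(144)·0.0784^7·0.9969^1 = +0.000000
  k=2: (−1)^1·643.9876/(24)·0.0784^5·0.9969^3 = -0.000079
  k=3: (−1)^2·643.9876/(24)·0.0784^3·0.9969^5 = +0.012740
  k=4: (−1)^3·643.9876/(144)·0.0784^1·0.9969^7 = -0.343196
d^4_{0,1}(2.9846) = +0.000000 -0.000079 +0.012740 -0.343196 = -0.330535
D = (+1.000000+0.000000i)·(-0.330535)·(-0.273379-0.961907i) = +0.090361+0.317944i

Wigner D-matrix element, Re=0.0904 Im=0.3179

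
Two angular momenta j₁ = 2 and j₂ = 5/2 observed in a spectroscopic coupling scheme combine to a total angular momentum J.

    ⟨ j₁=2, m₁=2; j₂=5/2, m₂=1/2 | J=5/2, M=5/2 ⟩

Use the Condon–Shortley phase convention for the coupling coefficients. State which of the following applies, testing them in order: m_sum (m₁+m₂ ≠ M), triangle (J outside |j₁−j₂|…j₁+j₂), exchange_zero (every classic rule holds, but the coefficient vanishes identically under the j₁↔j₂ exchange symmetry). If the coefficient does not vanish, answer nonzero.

m-sum: m₁+m₂ = 2+1/2 = 5/2, M = 5/2  ✓
triangle: |j₁−j₂| = 1/2 ≤ J = 5/2 ≤ j₁+j₂ = 9/2  ✓
exchange: j₁≠j₂ or m₁≠m₂ — the exchange symmetry imposes no constraint here
value check: CG = +√(3/14) = +0.462910 ≠ 0

nonzero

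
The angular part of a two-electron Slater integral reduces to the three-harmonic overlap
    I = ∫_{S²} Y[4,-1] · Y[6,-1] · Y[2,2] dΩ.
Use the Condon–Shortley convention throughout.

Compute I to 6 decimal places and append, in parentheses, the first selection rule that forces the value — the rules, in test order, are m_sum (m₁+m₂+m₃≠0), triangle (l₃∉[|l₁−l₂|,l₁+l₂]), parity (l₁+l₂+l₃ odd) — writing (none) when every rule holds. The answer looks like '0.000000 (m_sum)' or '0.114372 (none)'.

Rules hold: Σm=0, L=12 even, 2≤2≤10.
N = 9·13·5 = 585
Δ = 8!·0!·4!/13! = 1/6435
Racah Σ t=4..4: t=4:+1/2304 = 1/2304
⇒ 3j(4 6 2; 0 0 0)² = 5/143, sgn +1
Racah Σ t=5..5: t=5:−1/17280 = -1/17280
⇒ 3j(4 6 2; -1 -1 2)² = 7/1287, sgn -1
4πI² = N·(3j₀)²·(3jₘ)² = 175/1573
I = -1·√(0.111252/4π) = -0.09409136
No selection rule forces the value: the integral is nonzero (none).

-0.094091 (none)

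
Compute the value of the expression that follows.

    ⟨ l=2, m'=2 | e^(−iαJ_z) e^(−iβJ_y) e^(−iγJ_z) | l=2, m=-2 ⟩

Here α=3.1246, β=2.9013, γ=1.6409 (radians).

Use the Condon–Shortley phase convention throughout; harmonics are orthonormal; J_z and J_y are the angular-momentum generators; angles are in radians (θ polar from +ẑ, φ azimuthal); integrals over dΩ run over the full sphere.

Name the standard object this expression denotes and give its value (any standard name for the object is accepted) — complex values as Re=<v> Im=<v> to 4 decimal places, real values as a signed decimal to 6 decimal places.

This is a Wigner D-matrix element — the rotation-matrix element ⟨l m'| R(α,β,γ) |l m⟩ in the angular-momentum basis.
First d^2_{2,-2}(β=2.9013), then the phase factors e^{-i(2)α} and e^{-i(-2)γ}:
Half-angle: c=0.119857, s=0.992791. N=√(24·1·1·24)=24.000000
k∈{0} keeps every argument non-negative
  k=0: (−1)^4·24.0000/(24)·0.1199^0·0.9928^4 = +0.971475
d^2_{2,-2}(2.9013) = +0.971475
Phases: e^{-i·(2)·3.1246}=+0.999423+0.033979i, e^{-i·(-2)·1.6409}=-0.990187-0.139748i ⇒ D=-0.956773-0.168369i

Wigner D-matrix element, Re=-0.9568 Im=-0.1684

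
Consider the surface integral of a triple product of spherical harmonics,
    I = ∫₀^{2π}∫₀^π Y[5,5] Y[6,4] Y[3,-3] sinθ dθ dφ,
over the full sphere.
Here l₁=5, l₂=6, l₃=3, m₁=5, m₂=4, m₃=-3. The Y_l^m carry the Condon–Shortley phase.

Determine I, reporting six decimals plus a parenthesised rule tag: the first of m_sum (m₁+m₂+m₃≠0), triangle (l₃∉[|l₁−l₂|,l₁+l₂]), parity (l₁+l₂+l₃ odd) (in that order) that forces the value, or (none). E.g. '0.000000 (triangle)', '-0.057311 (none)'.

0.000000 (m_sum)

5 + 4 − 3 = 6 ≠ 0: azimuthal integral kills it; I = 0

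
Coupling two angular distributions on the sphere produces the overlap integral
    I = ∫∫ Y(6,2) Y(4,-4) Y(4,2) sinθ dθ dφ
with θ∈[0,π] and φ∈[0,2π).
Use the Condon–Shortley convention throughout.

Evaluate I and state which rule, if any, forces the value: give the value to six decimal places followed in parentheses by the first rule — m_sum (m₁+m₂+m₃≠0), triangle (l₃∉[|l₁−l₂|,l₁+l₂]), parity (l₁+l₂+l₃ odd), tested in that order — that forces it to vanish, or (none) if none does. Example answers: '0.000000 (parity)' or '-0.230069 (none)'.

-0.110189 (none)

Rules hold: Σm=0, L=14 even, 2≤4≤10.
N = 13·9·9 = 1053
Δ = 6!·6!·2!/15! = 1/1261260
Racah Σ t=2..4: t=2:+1/4608 t=3:−1/1296 t=4:+1/4608 = -7/20736
⇒ 3j(6 4 4; 0 0 0)² = 20/1287, sgn -1
Racah Σ t=0..0: t=0:+1/69120 = 1/69120
⇒ 3j(6 4 4; 2 -4 2)² = 4/429, sgn +1
4πI² = N·(3j₀)²·(3jₘ)² = 240/1573
I = -1·√(0.152575/4π) = -0.11018851
No selection rule forces the value: the integral is nonzero (none).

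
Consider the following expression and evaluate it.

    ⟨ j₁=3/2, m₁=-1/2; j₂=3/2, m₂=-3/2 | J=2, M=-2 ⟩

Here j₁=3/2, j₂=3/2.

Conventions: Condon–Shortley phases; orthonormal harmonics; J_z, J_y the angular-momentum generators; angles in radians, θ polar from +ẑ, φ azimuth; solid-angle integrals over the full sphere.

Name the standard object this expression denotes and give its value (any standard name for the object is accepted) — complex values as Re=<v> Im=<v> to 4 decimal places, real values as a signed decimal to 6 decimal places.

Clebsch–Gordan coefficient, +√(1/2) ≈ +0.707107

This is a Clebsch–Gordan (vector-coupling) coefficient.
triangle: 1!·2!·2!/6! = 4/720
(j±m)!: 1!·2!·0!·3!·0!·4! = 288
prefactor² = (2J+1)·Δ·N² = 8
  k=0: +1/(0!·1!·2!·0!·0!·2!) = 1/4
Σ = 1/4  ⇒  CG² = 8·(1/4)² = 1/2
CG = +√(1/2) = +0.707107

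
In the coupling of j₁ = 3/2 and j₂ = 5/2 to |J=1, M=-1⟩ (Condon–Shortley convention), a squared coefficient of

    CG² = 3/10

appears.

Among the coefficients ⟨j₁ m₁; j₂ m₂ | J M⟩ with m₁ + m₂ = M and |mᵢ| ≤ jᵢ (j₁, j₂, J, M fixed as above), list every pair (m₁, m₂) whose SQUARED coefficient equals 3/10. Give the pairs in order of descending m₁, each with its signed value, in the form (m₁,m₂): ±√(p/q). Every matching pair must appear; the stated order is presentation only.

Admissible pairs with m₁+m₂ = M = -1: (-3/2,1/2), (-1/2,-1/2), (1/2,-3/2), (3/2,-5/2)
  (m₁,m₂)=(3/2,-5/2): CG² = 1/2, CG = +√(1/2)
  (m₁,m₂)=(1/2,-3/2): CG² = 3/10, CG = −√(3/10)   ← matches the target
  (m₁,m₂)=(-1/2,-1/2): CG² = 3/20, CG = +√(3/20)
  (m₁,m₂)=(-3/2,1/2): CG² = 1/20, CG = −√(1/20)
Pairs with CG² = 3/10: (1/2,-3/2): −√(3/10)

(1/2,-3/2): −√(3/10)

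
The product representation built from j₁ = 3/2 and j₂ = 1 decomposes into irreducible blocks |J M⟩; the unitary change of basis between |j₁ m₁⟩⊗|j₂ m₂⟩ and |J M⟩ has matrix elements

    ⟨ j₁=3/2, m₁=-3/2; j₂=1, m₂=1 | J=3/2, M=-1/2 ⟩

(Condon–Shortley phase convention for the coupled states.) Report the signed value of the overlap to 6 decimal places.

√[4·1!2!1!/5! · 0!3!2!0!1!2!] = √(8/5)
  +(−1)^1/∏(1,0,2,1,0,0)! = -1/2  (running -1/2)
⟨..|..⟩ = √(8/5)·(-1/2) = -0.632456

-0.632456  (= −√(2/5))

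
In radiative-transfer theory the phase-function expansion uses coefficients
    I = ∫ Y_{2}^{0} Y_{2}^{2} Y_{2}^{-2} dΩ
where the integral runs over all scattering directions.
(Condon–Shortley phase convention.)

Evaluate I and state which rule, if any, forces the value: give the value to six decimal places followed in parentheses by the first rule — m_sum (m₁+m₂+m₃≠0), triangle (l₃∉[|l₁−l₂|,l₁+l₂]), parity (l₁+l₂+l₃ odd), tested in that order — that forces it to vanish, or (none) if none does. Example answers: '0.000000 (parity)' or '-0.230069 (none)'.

Rules hold: Σm=0, L=6 even, 0≤2≤4.
N = 5·5·5 = 125
Δ = 2!·2!·2!/7! = 1/630
Racah Σ t=0..2: t=0:+1/8 t=1:−1/1 t=2:+1/8 = -3/4
⇒ 3j(2 2 2; 0 0 0)² = 2/35, sgn -1
Racah Σ t=2..2: t=2:+1/8 = 1/8
⇒ 3j(2 2 2; 0 2 -2)² = 2/35, sgn +1
4πI² = N·(3j₀)²·(3jₘ)² = 20/49
I = -1·√(0.408163/4π) = -0.18022375
No selection rule forces the value: the integral is nonzero (none).

-0.180224 (none)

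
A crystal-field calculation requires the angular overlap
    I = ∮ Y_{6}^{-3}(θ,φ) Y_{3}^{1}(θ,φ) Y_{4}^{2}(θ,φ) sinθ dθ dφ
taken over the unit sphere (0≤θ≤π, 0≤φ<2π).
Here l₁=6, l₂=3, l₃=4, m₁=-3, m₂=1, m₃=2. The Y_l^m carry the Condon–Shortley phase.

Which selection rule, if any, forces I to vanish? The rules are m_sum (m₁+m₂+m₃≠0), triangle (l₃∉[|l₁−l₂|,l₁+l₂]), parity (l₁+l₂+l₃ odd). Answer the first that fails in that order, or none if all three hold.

Σmᵢ = 0  ✓
l₃∈[|l₁−l₂|,l₁+l₂]=[3,9], have l₃=4  ✓
Σlᵢ = 13 ⇒ odd  ✗

parity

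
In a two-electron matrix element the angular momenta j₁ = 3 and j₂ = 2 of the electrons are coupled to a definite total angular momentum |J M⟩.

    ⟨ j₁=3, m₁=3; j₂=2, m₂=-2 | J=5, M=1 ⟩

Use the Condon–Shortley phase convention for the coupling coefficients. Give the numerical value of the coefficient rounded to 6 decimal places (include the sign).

+0.069007  (= +√(1/210))

triangle: 0!·6!·4!/11! = 17280/39916800
(j±m)!: 6!·0!·0!·4!·6!·4! = 298598400
prefactor² = (2J+1)·Δ·N² = 9953280/7
  k=0: +1/(0!·0!·0!·0!·6!·4!) = 1/17280
Σ = 1/17280  ⇒  CG² = 9953280/7·(1/17280)² = 1/210
CG = +√(1/210) = +0.069007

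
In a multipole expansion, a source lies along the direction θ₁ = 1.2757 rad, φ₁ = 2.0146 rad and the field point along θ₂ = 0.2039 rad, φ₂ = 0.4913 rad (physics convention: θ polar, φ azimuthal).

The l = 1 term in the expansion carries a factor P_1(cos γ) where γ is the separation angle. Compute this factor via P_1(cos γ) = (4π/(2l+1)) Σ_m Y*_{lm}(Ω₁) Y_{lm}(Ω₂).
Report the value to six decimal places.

Addition theorem: P_1(cos γ) = (4π/3) Σ_m Y*_{lm}(Ω₁) Y_{lm}(Ω₂), m = −1…1:
  term(m=-1) = +0.001098+0.023100i   from Y*(Ω₁)=-0.141935+0.298537i, Y(Ω₂)=+0.061684-0.033005i
  term(m=+0) = +0.067993+0.000000i   from Y*(Ω₁)=+0.142101-0.000000i, Y(Ω₂)=+0.478481+0.000000i
  term(m=+1) = +0.001098-0.023100i   from Y*(Ω₁)=+0.141935+0.298537i, Y(Ω₂)=-0.061684-0.033005i
Accumulated sum +0.070189+0.000000i; after 4π/(2l+1) scaling, +0.294006+0.000000i ⇒ P_1 = 0.294006

0.294006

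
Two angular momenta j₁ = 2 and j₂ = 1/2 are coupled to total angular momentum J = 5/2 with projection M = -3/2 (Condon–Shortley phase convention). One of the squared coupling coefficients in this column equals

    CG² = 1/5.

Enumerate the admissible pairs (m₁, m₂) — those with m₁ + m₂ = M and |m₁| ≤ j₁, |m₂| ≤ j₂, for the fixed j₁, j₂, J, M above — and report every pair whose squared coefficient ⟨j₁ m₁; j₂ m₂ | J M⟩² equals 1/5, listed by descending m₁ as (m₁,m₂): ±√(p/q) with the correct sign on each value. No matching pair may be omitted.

Admissible pairs with m₁+m₂ = M = -3/2: (-2,1/2), (-1,-1/2)
  (m₁,m₂)=(-1,-1/2): CG² = 4/5, CG = +√(4/5)
  (m₁,m₂)=(-2,1/2): CG² = 1/5, CG = +√(1/5)   ← matches the target
Pairs with CG² = 1/5: (-2,1/2): +√(1/5)

(-2,1/2): +√(1/5)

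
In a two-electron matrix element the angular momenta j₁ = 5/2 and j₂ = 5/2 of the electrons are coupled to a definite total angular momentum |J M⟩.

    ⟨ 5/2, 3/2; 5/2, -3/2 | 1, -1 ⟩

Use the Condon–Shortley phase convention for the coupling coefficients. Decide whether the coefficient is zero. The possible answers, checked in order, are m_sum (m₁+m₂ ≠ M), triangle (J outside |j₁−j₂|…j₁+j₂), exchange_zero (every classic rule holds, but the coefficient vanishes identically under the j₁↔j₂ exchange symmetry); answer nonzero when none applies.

m_sum

m-sum: m₁+m₂ = 3/2+(-3/2) = 0, M = -1  ✗ ⇒ coefficient is 0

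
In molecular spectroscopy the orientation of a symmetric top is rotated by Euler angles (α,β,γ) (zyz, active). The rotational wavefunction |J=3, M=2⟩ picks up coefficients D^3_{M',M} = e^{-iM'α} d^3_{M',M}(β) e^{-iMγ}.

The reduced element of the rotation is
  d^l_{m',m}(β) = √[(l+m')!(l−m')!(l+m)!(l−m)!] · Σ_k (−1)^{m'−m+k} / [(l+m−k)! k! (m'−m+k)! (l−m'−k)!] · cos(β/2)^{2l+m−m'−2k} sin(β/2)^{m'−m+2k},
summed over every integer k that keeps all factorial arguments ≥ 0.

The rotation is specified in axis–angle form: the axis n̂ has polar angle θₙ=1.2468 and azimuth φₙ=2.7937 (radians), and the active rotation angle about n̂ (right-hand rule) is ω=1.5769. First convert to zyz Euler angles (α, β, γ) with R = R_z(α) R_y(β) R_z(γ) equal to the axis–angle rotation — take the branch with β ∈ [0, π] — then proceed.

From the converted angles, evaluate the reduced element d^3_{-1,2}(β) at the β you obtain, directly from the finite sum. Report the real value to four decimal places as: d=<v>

Axis–angle → zyz. n̂ = (sinθₙcosφₙ, sinθₙsinφₙ, cosθₙ) = (-0.891181, +0.323180, +0.318357), ω = 1.5769.
R = I cosω + sinω [n̂]ₓ + (1−cosω) n̂n̂ᵀ gives
  R = [+0.792947, -0.608121, +0.037728; +0.028582, +0.098979, +0.994679; -0.608620, -0.787650, +0.095866]
β = atan2(√(R₁₃²+R₂₃²), R₃₃) = 1.474782; α = atan2(R₂₃, R₁₃) mod 2π = 1.532885; γ = atan2(R₃₂, −R₃₁) mod 2π = 5.370263
d^3_{-1,2}(β=1.4748) via the finite sum:
Half-angle: c=0.740225, s=0.672359. N=√(2·24·120·1)=75.894664
k: max(0,(2)−(-1))=3 … min(3+(2),3−(-1))=4
  k=3: (−1)^0·75.8947/(12)·0.7402^3·0.6724^3 = +0.779696
  k=4: (−1)^1·75.8947/(24)·0.7402^1·0.6724^5 = -0.321640
d^3_{-1,2}(1.4748) = +0.779696 -0.321640 = +0.458056

d=0.4581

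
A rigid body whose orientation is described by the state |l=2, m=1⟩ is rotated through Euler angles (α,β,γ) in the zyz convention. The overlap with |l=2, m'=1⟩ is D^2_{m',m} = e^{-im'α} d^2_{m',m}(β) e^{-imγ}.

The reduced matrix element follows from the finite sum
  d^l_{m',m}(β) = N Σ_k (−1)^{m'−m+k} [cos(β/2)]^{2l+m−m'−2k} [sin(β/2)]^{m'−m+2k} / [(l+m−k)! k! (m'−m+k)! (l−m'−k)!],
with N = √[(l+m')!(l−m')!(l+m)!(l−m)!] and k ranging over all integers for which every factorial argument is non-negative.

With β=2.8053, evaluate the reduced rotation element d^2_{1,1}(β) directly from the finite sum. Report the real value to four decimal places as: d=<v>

d^2_{1,1}(β=2.8053) via the finite sum:
c=cos(2.805300/2)=0.167355, s=sin(2.805300/2)=0.985897; N=√[6·1·6·1]=6.000000
k: max(0,(1)−(1))=0 … min(2+(1),2−(1))=1
  k=0: (−1)^0·6.0000/(6)·0.1674^4·0.9859^0 = +0.000784
  k=1: (−1)^1·6.0000/(2)·0.1674^2·0.9859^2 = -0.081670
d^2_{1,1}(2.8053) = +0.000784 -0.081670 = -0.080885

d=-0.0809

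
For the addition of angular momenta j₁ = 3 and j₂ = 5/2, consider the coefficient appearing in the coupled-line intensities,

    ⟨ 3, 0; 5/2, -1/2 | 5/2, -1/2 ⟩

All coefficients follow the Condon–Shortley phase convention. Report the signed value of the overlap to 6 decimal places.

√[6·3!3!2!/9! · 3!3!2!3!2!3!] = √(216/35)
  +(−1)^0/∏(0,3,3,2,0,0)! = 1/72  (running 1/72)
  +(−1)^1/∏(1,2,2,1,1,1)! = -1/4  (running -17/72)
  +(−1)^2/∏(2,1,1,0,2,2)! = 1/8  (running -1/9)
⟨..|..⟩ = √(216/35)·(-1/9) = -0.276026

-0.276026  (= −√(8/105))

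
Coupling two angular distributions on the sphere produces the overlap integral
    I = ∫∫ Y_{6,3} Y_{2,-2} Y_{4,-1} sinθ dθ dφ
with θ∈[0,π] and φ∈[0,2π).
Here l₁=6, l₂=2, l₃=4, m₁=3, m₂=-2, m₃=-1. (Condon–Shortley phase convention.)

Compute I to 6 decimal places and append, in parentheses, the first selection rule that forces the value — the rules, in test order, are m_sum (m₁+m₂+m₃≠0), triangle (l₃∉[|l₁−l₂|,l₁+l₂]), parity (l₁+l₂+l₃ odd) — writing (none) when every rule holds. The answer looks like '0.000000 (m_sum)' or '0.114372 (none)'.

Rules hold: Σm=0, L=12 even, 4≤4≤8.
N = 13·5·9 = 585
Δ = 4!·8!·0!/13! = 1/6435
Racah Σ t=2..2: t=2:+1/2304 = 1/2304
⇒ 3j(6 2 4; 0 0 0)² = 5/143, sgn +1
Racah Σ t=0..0: t=0:+1/17280 = 1/17280
⇒ 3j(6 2 4; 3 -2 -1)² = 14/715, sgn -1
4πI² = N·(3j₀)²·(3jₘ)² = 630/1573
I = -1·√(0.400509/4π) = -0.17852580
No selection rule forces the value: the integral is nonzero (none).

-0.178526 (none)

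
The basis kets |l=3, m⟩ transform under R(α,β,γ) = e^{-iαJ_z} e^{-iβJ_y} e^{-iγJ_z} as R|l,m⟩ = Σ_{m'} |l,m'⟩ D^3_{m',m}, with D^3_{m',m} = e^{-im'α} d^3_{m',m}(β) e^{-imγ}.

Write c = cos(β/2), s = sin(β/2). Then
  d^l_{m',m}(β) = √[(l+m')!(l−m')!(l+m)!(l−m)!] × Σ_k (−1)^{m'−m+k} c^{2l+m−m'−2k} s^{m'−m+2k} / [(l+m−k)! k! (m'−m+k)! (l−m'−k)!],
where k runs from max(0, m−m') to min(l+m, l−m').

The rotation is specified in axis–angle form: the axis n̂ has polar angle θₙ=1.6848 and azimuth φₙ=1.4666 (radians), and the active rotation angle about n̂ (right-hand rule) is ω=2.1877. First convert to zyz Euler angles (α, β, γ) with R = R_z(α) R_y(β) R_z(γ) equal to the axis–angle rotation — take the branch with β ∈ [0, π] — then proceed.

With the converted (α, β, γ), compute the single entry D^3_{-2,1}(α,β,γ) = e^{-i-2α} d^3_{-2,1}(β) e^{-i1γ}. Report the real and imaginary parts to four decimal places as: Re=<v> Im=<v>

Axis–angle → zyz. n̂ = (sinθₙcosφₙ, sinθₙsinφₙ, cosθₙ) = (+0.103333, +0.988120, -0.113757), ω = 2.1877.
R = I cosω + sinω [n̂]ₓ + (1−cosω) n̂n̂ᵀ gives
  R = [-0.561658, +0.253963, +0.787429; +0.068386, +0.962718, -0.261719; -0.824539, -0.093148, -0.558085]
β = atan2(√(R₁₃²+R₂₃²), R₃₃) = 2.162873; α = atan2(R₂₃, R₁₃) mod 2π = 5.962300; γ = atan2(R₃₂, −R₃₁) mod 2π = 6.170693
D^3_{-2,1}(5.9623,2.1629,6.1707) = e^{-i·-2·5.9623}·d^3_{-2,1}(2.1629)·e^{-i·1·6.1707}. Compute d first:
With c≡cos(β/2)=0.470061 and s≡sin(β/2)=0.882634, N=[1·120·24·2]^{1/2}=75.894664
k: max(0,(1)−(-2))=3 … min(3+(1),3−(-2))=4
  k=3: (−1)^0·75.8947/(12)·0.4701^3·0.8826^3 = +0.451684
  k=4: (−1)^1·75.8947/(24)·0.4701^1·0.8826^5 = -0.796264
d^3_{-2,1}(2.1629) = +0.451684 -0.796264 = -0.344581
Phases: e^{-i·(-2)·5.9623}=+0.801037-0.598614i, e^{-i·(1)·6.1707}=+0.993679+0.112255i ⇒ D=-0.297432+0.173982i

Re=-0.2974 Im=0.1740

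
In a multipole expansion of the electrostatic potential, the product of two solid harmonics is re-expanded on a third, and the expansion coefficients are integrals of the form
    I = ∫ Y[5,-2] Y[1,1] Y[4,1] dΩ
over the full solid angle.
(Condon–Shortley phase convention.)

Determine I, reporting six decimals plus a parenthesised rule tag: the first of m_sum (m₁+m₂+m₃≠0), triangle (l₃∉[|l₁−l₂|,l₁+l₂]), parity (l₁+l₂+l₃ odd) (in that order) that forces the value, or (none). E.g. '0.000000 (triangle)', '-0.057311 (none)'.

0.225034 (none)

Rules hold: Σm=0, L=10 even, 4≤4≤6.
N = 11·3·9 = 297
Δ = 2!·8!·0!/11! = 1/495
Racah Σ t=1..1: t=1:−1/576 = -1/576
⇒ 3j(5 1 4; 0 0 0)² = 5/99, sgn -1
Racah Σ t=2..2: t=2:+1/1440 = 1/1440
⇒ 3j(5 1 4; -2 1 1)² = 7/165, sgn -1
4πI² = N·(3j₀)²·(3jₘ)² = 7/11
I = +1·√(0.636364/4π) = 0.22503380
No selection rule forces the value: the integral is nonzero (none).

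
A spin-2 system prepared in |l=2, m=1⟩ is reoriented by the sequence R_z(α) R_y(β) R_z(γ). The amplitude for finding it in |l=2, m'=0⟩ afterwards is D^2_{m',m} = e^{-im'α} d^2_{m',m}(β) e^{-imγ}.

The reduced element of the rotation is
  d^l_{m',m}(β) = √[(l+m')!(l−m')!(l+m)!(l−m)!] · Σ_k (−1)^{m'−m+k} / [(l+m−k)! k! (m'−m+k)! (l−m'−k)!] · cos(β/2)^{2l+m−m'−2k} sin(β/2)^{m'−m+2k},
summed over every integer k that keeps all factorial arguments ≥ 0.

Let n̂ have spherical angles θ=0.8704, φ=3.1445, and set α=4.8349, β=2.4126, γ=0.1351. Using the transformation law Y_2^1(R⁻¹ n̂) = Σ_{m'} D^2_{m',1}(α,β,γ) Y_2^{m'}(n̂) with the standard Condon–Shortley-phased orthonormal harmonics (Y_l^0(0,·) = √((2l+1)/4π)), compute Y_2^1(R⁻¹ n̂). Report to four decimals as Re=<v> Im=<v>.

Re=-0.1925 Im=-0.2943

Need the full column D^2_{m',1} for m'=−2..2 at α=4.8349, β=2.4126, γ=0.1351.
cos(β/2)=0.356479, sin(β/2)=0.934303
d^2_{-2,1}: single k=3 term ⇒ +0.581470;  D = -0.577961-0.063788i
d^2_{-1,1}: k∈[2..3] ⇒ +0.332786 -0.761994 = -0.429209;  D = +0.005403+0.429175i
d^2_{0,1}: k∈[1..2] ⇒ +0.103673 -0.712153 = -0.608480;  D = -0.602935+0.081956i
d^2_{1,1}: k∈[0..1] ⇒ +0.016149 -0.332786 = -0.316637;  D = -0.080670-0.306188i
d^2_{2,1}: single k=0 term ⇒ -0.084648;  D = +0.078606-0.031407i
Y_2^{m'}(θ=0.8704,φ=3.1445) and Σ D·Y over m':
  (-0.5780-0.0638i)·(+0.2258-0.0013i)  (+0.0054+0.4292i)·(-0.3807+0.0011i)  (-0.6029+0.0820i)·(+0.0777+0.0000i)  (-0.0807-0.3062i)·(+0.3807+0.0011i)  (+0.0786-0.0314i)·(+0.2258+0.0013i)
Y_2^1(R⁻¹ n̂) = -0.192528-0.294309i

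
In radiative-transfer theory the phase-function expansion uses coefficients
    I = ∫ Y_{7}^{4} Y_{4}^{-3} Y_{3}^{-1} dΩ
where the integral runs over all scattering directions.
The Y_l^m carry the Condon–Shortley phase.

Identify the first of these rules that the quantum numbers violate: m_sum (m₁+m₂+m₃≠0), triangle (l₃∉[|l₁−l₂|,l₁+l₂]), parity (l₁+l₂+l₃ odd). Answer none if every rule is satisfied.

Σmᵢ = 0  ✓
l₃∈[|l₁−l₂|,l₁+l₂]=[3,11], have l₃=3  ✓
Σlᵢ = 14 ⇒ even  ✓

none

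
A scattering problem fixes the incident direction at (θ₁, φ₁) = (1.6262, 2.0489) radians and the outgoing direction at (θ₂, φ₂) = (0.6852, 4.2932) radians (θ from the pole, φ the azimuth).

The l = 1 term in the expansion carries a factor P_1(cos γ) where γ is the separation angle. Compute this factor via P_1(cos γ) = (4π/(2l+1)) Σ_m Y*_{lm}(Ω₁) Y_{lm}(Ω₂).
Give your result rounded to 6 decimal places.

Term-by-term m-sum for l=1 (normalisation 4π/3 = 4.188790):
  m=-1: (-0.15872 + 0.30628j) × (-0.08899 + 0.19971j) = -0.04704 - 0.05895j  (running Σ = -0.04704 - 0.05895j)
  m=0: (-0.02706 + 0.00000j) × (0.37832 + 0.00000j) = -0.01024 + 0.00000j  (running Σ = -0.05728 - 0.05895j)
  m=1: (0.15872 + 0.30628j) × (0.08899 + 0.19971j) = -0.04704 + 0.05895j  (running Σ = -0.10432 + 0.00000j)
Accumulated sum -0.10432 + 0.00000j; after 4π/(2l+1) scaling, -0.43698 + 0.00000j ⇒ P_1 = -0.436984

-0.436984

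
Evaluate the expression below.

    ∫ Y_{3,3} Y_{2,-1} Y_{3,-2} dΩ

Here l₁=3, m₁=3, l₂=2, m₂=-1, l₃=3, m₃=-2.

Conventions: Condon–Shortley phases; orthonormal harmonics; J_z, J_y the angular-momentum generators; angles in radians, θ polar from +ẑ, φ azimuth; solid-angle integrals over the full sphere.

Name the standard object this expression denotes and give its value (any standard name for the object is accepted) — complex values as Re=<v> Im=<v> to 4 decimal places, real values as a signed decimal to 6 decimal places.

Gaunt coefficient, -0.210261

This is a Gaunt coefficient — the integral of a triple product of spherical harmonics over the sphere.
m-sum 0 ✓  L=8 even ✓  1≤3≤5 ✓
Π(2lᵢ+1) = 7×5×7 = 245
triangle coeff Δ(3,2,3) = 1/3780
Σ_t [0,2]: t=0:+1/24 t=1:−1/4 t=2:+1/24 = -1/6
(3j)²=4/105 [(3 2 3; 0 0 0)], sign=+1
Σ_t [0,0]: t=0:+1/48 = 1/48
(3j)²=5/84 [(3 2 3; 3 -1 -2)], sign=-1
⇒ 4πI² = 5/9
I = (-1)√(5/9/(4π)) = -0.21026104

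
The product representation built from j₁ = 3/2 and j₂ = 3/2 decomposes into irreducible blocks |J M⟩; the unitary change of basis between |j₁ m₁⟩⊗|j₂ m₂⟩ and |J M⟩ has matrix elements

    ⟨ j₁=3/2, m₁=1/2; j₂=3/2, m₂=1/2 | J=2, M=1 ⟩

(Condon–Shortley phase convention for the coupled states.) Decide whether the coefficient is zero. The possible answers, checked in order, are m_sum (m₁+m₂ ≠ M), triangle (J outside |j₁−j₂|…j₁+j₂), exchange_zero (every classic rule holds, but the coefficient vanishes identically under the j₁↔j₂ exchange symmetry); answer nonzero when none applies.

m-sum: m₁+m₂ = 1/2+1/2 = 1, M = 1  ✓
triangle: |j₁−j₂| = 0 ≤ J = 2 ≤ j₁+j₂ = 3  ✓
exchange: j₁=j₂ and m₁=m₂, and (−1)^(j₁+j₂−J) = (−1)^1 = −1 forces ⟨j₁m₁;j₂m₂|JM⟩ = −⟨j₂m₂;j₁m₁|JM⟩ = −⟨j₁m₁;j₂m₂|JM⟩ ⇒ the coefficient vanishes identically
Racah sum check: Σ_k collapses to 0 ⇒ CG = 0

exchange_zero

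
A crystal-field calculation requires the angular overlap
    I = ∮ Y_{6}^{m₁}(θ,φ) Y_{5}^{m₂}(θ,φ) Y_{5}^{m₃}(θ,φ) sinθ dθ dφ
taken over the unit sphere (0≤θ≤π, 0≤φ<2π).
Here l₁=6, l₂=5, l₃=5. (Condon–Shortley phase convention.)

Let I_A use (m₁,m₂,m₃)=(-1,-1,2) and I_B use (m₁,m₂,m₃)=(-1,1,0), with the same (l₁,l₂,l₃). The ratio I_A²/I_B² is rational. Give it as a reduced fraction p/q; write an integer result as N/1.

Shared (l₁,l₂,l₃)=(6,5,5): N and (l;000)² cancel in I_A²/I_B².
A: Δ = 6!·6!·4!/17! = 1/28588560; Racah Σ t=1..4: t=1:−1/518400 t=2:+1/23040 t=3:−1/10368 t=4:+1/41472 = -1/32400; ⇒ 3j(6 5 5; -1 -1 2)² = 128/12155, sgn +1
B: Δ = 6!·6!·4!/17! = 1/28588560; Racah Σ t=2..6: t=2:+1/138240 t=3:−1/10368 t=4:+1/6912 t=5:−1/34560 t=6:+1/2073600 = 7/259200; ⇒ 3j(6 5 5; -1 1 0)² = 28/7293, sgn -1
I_A²/I_B² = (128/12155)/(28/7293) = 96/35

96/35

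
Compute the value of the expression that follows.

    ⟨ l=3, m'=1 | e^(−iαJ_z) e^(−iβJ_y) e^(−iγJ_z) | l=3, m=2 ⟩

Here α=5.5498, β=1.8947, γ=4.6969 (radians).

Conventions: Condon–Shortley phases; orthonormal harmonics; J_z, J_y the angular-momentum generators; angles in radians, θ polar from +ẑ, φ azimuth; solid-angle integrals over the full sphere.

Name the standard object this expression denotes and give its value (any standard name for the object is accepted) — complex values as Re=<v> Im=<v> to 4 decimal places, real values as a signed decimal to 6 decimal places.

Wigner D-matrix element, Re=0.3605 Im=0.3456

This is a Wigner D-matrix element — the rotation-matrix element ⟨l m'| R(α,β,γ) |l m⟩ in the angular-momentum basis.
Split into d^3_{1,2}(β=1.8947) × two z-phases.
Half-angle: c=0.583837, s=0.811871. N=√(24·2·120·1)=75.894664
Admissible k: 1..2 (factorial args all ≥0)
  k=1: (−1)^0·75.8947/(24)·0.5838^5·0.8119^1 = +0.174158
  k=2: (−1)^1·75.8947/(12)·0.5838^3·0.8119^3 = -0.673543
d^3_{1,2}(1.8947) = +0.174158 -0.673543 = -0.499385
Attach z-rotation phases: D = e^{-i(1)(5.5498)}·(-0.499385)·e^{-i(2)(4.6969)} = +0.360468+0.345613i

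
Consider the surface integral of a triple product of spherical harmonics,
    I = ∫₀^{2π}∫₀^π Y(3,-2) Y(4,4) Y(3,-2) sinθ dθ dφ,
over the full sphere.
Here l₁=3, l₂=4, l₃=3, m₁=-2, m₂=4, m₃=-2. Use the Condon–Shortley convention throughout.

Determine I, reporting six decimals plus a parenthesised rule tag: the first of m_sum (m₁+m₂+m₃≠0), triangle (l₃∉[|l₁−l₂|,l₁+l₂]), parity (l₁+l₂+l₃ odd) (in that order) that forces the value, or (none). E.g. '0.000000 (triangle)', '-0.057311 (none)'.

0.214561 (none)

Checks pass: Σm=0; 10 even; l₃=3∈[1,7].
(2·3+1)(2·4+1)(2·3+1) = 441
Δ: 4! 2! 4! / 11! → 1/34650
sum: t=1:−1/72 t=2:+1/16 t=3:−1/72 = 5/144
3j²(3 4 3; 0 0 0) = Δ·Π!·Σ² = 2/77  (sign -1)
sum: t=4:+1/576 = 1/576
3j²(3 4 3; -2 4 -2) = Δ·Π!·Σ² = 5/99  (sign -1)
combine: 4πI² = 441·2/77·5/99 = 70/121
take √, sign +1: I = 0.21456131
No selection rule forces the value: the integral is nonzero (none).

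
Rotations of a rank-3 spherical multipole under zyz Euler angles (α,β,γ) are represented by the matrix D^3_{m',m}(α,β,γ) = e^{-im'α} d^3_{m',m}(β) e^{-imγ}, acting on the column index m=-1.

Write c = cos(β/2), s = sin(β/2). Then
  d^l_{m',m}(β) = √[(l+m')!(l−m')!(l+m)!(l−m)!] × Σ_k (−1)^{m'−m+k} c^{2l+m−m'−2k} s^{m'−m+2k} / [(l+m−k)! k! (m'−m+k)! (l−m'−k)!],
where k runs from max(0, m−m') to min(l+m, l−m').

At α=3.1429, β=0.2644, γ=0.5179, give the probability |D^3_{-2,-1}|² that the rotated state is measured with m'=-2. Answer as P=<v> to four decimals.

P=0.1481

First d^3_{-2,-1}(β=0.2644), then the phase factors e^{-i(-2)α} and e^{-i(-1)γ}:
c=cos(0.264400/2)=0.991274, s=sin(0.264400/2)=0.131815; N=√[1·120·2·24]=75.894664
k: max(0,(-1)−(-2))=1 … min(3+(-1),3−(-2))=2
  k=1: (−1)^0·75.8947/(24)·0.9913^5·0.1318^1 = +0.398965
  k=2: (−1)^1·75.8947/(12)·0.9913^3·0.1318^3 = -0.014109
d^3_{-2,-1}(0.2644) = +0.398965 -0.014109 = +0.384856
|D^3_{-2,-1}|² = |d^3_{-2,-1}(β)|² = (+0.384856)² = 0.148114 (the z-rotation phases have unit modulus)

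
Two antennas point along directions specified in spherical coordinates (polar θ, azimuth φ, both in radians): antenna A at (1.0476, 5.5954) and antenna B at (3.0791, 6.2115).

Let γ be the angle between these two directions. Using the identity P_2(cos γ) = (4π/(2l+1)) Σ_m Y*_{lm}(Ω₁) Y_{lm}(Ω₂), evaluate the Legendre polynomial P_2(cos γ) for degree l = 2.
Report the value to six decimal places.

-0.190111

Term-by-term m-sum for l=2 (normalisation 4π/5 = 2.513274):
  term(m=-2) = +0.000145-0.000412i   from Y*(Ω₁)=+0.056226-0.284334i, Y(Ω₂)=+0.001491+0.000215i
  term(m=-1) = -0.013140+0.009304i   from Y*(Ω₁)=+0.258350-0.212266i, Y(Ω₂)=-0.048029-0.003449i
  term(m=+0) = -0.049652-0.000000i   from Y*(Ω₁)=-0.079178-0.000000i, Y(Ω₂)=+0.627093+0.000000i
  term(m=+1) = -0.013140-0.009304i   from Y*(Ω₁)=-0.258350-0.212266i, Y(Ω₂)=+0.048029-0.003449i
  term(m=+2) = +0.000145+0.000412i   from Y*(Ω₁)=+0.056226+0.284334i, Y(Ω₂)=+0.001491-0.000215i
Σ over m = -0.075643-0.000000i; ×(4π/5) → -0.190111-0.000000i. Real part: -0.190111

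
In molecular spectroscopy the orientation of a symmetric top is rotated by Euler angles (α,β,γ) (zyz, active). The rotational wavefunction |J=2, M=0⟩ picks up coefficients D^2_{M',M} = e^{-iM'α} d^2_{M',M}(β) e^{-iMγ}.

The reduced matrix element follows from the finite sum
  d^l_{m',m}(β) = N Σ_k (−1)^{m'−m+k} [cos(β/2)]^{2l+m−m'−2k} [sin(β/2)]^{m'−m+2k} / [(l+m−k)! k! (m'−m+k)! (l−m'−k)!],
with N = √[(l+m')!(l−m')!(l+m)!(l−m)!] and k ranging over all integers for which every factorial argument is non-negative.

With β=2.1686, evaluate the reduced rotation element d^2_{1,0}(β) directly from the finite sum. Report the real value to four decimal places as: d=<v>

d=0.5698

d^2_{1,0}(β=2.1686) via the finite sum:
c=cos(2.168600/2)=0.467532, s=sin(2.168600/2)=0.883976; N=√[6·1·2·2]=4.898979
Admissible k: 0..1 (factorial args all ≥0)
  k=0: (−1)^1·4.8990/(2)·0.4675^3·0.8840^1 = -0.221284
  k=1: (−1)^2·4.8990/(2)·0.4675^1·0.8840^3 = +0.791058
d^2_{1,0}(2.1686) = -0.221284 +0.791058 = +0.569775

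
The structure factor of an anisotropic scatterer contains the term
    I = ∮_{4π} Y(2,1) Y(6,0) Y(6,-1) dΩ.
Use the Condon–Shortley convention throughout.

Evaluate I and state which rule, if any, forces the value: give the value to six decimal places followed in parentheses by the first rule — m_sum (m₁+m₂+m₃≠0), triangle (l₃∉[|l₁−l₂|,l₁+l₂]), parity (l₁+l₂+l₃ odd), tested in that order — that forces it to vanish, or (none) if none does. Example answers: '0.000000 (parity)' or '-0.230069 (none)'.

-0.030344 (none)

Rules hold: Σm=0, L=14 even, 4≤6≤8.
N = 5·13·13 = 845
Δ = 2!·2!·10!/15! = 1/90090
Racah Σ t=0..2: t=0:+1/69120 t=1:−1/14400 t=2:+1/69120 = -7/172800
⇒ 3j(2 6 6; 0 0 0)² = 14/715, sgn -1
Racah Σ t=0..1: t=0:+1/34560 t=1:−1/28800 = -1/172800
⇒ 3j(2 6 6; 1 0 -1)² = 1/1430, sgn +1
4πI² = N·(3j₀)²·(3jₘ)² = 7/605
I = -1·√(0.0115702/4π) = -0.03034355
No selection rule forces the value: the integral is nonzero (none).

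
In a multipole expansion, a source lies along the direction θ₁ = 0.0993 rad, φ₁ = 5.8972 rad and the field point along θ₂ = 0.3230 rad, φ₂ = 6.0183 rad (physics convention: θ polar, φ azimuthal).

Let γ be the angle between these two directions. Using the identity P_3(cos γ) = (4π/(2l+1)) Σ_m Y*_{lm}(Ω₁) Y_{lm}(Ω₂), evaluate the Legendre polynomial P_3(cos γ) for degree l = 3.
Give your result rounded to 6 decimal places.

0.853820

Expand P_3 via completeness: Σ_{m} conj(Y_{3,m}) at Ω₁ times Y_{3,m} at Ω₂ —
  [-3]  conj(Y_{3,-3})(Ω₁) = +0.000163-0.000372i ; Y_{3,-3}(Ω₂) = +0.009347+0.009522i ; Δ = +0.000005-0.000002i
  [-2]  conj(Y_{3,-2})(Ω₁) = +0.007162-0.006972i ; Y_{3,-2}(Ω₂) = +0.084257+0.049342i ; Δ = +0.000947-0.000234i
  [-1]  conj(Y_{3,-1})(Ω₁) = +0.117269-0.047655i ; Y_{3,-1}(Ω₂) = +0.346141+0.093894i ; Δ = +0.045066-0.005484i
  [+0]  conj(Y_{3,0})(Ω₁) = +0.724428-0.000000i ; Y_{3,0}(Ω₂) = +0.529489+0.000000i ; Δ = +0.383577+0.000000i
  [+1]  conj(Y_{3,1})(Ω₁) = -0.117269-0.047655i ; Y_{3,1}(Ω₂) = -0.346141+0.093894i ; Δ = +0.045066+0.005484i
  [+2]  conj(Y_{3,2})(Ω₁) = +0.007162+0.006972i ; Y_{3,2}(Ω₂) = +0.084257-0.049342i ; Δ = +0.000947+0.000234i
  [+3]  conj(Y_{3,3})(Ω₁) = -0.000163-0.000372i ; Y_{3,3}(Ω₂) = -0.009347+0.009522i ; Δ = +0.000005+0.000002i
Total Σ_m = +0.475614+0.000000i. Multiply by 1.795196: +0.853820+0.000000i. P_3(cos γ) = 0.853820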